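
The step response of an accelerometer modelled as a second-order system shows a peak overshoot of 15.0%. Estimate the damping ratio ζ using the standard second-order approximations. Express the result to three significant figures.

ζ = −ln(OS)/√(π² + (ln OS)²). With OS = 0.150, ln OS = −1.897 and ζ = 1.897/3.670 = 0.517.

ζ ≈ 0.517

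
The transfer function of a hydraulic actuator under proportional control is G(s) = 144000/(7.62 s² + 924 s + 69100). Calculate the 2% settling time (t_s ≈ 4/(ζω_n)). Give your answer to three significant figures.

t_s ≈ 0.0660 s

Dividing through by 7.62: denominator becomes s² + 121.3 s + 9068.
So ω_n = √9068 = 95.2 rad/s and ζ = 121.3/(2·95.2) = 0.637.
t_s ≈ 4/(ζω_n) = 0.0660 s.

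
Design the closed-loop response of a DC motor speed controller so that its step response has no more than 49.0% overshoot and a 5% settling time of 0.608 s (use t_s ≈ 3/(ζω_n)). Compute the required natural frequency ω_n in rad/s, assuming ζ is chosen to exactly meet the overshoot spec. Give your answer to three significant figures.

From %OS = 100·exp(−πζ/√(1−ζ²)), invert to get ζ = −ln(OS)/√(π² + ln²(OS)) with OS = 0.490.
−ln 0.490 = 0.7133, so ζ = 0.7133/√(π² + 0.5089) = 0.221.
From t_s ≈ 3/(ζω_n): ω_n = 3/(ζ·t_s) = 3/(0.221·0.608) = 22.3 rad/s.

ω_n ≈ 22.3 rad/s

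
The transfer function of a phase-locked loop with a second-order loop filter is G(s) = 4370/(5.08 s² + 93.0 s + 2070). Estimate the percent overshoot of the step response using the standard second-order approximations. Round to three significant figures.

%OS ≈ 20.2%

Dividing through by 5.08: denominator becomes s² + 18.31 s + 407.5.
So ω_n = √407.5 = 20.2 rad/s and ζ = 18.31/(2·20.2) = 0.453.
%OS = 100·exp(−πζ/√(1−ζ²)) = 20.2%.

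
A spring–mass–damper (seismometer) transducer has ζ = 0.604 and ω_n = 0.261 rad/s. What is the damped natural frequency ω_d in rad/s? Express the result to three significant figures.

ω_d ≈ 0.208 rad/s

ω_d = ω_n√(1−ζ²) = 0.261·√0.635 = 0.208 rad/s.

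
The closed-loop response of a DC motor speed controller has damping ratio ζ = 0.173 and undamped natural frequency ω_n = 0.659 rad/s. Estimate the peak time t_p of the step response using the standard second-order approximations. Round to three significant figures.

The damped frequency is ω_d = ω_n√(1−ζ²) = 0.659·√(1−0.0299) = 0.649 rad/s.
Peak time t_p = π/ω_d = π/0.649 = 4.84 s.

t_p ≈ 4.84 s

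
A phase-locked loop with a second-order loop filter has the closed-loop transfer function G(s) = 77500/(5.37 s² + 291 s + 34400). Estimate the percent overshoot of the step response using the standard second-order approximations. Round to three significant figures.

Dividing through by 5.37: denominator becomes s² + 54.19 s + 6406.
So ω_n = √6406 = 80.0 rad/s and ζ = 54.19/(2·80.0) = 0.339.
%OS = 100·exp(−πζ/√(1−ζ²)) = 32.3%.

%OS ≈ 32.3%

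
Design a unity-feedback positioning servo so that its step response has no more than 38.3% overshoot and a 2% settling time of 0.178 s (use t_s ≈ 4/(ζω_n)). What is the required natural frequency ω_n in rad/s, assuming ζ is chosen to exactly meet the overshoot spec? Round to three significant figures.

ω_n ≈ 76.9 rad/s

From %OS = 100·exp(−πζ/√(1−ζ²)), invert to get ζ = −ln(OS)/√(π² + ln²(OS)) with OS = 0.383.
−ln 0.383 = 0.9597, so ζ = 0.9597/√(π² + 0.9211) = 0.292.
From t_s ≈ 4/(ζω_n): ω_n = 4/(ζ·t_s) = 4/(0.292·0.178) = 76.9 rad/s.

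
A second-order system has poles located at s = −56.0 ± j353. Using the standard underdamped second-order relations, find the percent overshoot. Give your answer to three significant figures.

|pole| = ω_n = √(56.0² + 353²) = 357 rad/s; ζ = cos θ = σ/ω_n = 0.157.
%OS = 100·exp(−πζ/√(1−ζ²)) = 60.8%.

%OS ≈ 60.8%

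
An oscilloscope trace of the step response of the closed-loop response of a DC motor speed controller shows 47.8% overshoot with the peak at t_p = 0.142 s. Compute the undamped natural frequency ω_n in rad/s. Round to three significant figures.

ω_n ≈ 22.7 rad/s

The overshoot fixes ζ = −ln(OS)/√(π²+ln²(OS)) = 0.229.
t_p = π/ω_d ⇒ ω_d = 22.1 rad/s; then ω_n = ω_d/√(1−ζ²) = 22.7 rad/s.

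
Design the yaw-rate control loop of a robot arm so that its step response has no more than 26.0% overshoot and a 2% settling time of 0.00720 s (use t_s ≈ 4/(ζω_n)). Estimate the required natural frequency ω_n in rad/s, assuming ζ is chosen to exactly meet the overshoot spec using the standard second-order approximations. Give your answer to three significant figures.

ζ = −ln(OS)/√(π² + (ln OS)²). With OS = 0.260, ln OS = −1.347 and ζ = 1.347/3.418 = 0.394.
Then ω_n = 4/(ζ t_s) = 4/(0.394 × 0.00720) = 1410 rad/s.

ω_n ≈ 1410 rad/s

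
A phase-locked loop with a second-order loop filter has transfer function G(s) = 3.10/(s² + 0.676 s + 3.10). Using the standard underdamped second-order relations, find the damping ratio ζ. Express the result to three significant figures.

ζ ≈ 0.192

Matching coefficients with s² + 2ζω_n s + ω_n² gives ω_n² = 3.10 ⇒ ω_n = 1.76 rad/s, and ζ = 0.676/(2ω_n) = 0.192.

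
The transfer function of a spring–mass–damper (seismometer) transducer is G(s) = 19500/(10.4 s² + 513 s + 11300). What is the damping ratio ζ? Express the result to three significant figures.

ζ ≈ 0.748

Dividing through by 10.4: denominator becomes s² + 49.33 s + 1087.
So ω_n = √1087 = 33.0 rad/s and ζ = 49.33/(2·33.0) = 0.748.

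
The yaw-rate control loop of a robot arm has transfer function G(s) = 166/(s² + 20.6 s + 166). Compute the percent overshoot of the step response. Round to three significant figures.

%OS ≈ 1.53%

Comparing the denominator to s² + 2ζω_n s + ω_n²: ω_n = √166 = 12.9 rad/s, and 2ζω_n = 20.6 so ζ = 20.6/(2·12.9) = 0.799.
%OS = 100 e^{−πζ/√(1−ζ²)} with ζ = 0.799 gives 1.53%.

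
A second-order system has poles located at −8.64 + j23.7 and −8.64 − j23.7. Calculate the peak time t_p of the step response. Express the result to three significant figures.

t_p ≈ 0.133 s

t_p = π/ω_d with ω_d = 23.7 (the imaginary part), so t_p = 0.133 s.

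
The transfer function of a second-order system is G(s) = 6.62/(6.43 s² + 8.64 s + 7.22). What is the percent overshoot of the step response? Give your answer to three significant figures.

%OS ≈ 7.61%

Dividing through by 6.43: denominator becomes s² + 1.344 s + 1.123.
So ω_n = √1.123 = 1.06 rad/s and ζ = 1.344/(2·1.06) = 0.634.
Overshoot: exp(−π·0.634/√(1−0.634²)) = 0.0761, i.e. 7.61%.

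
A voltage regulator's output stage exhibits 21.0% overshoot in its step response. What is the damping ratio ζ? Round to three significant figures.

Inverting the overshoot relation: ζ = |ln 0.210|/√(π² + ln²0.210) = 0.445.

ζ ≈ 0.445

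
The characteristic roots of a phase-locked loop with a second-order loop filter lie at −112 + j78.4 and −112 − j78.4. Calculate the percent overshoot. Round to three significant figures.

|pole| = ω_n = √(112² + 78.4²) = 137 rad/s; ζ = cos θ = σ/ω_n = 0.819.
%OS = 100·exp(−πζ/√(1−ζ²)) = 1.12%.

%OS ≈ 1.12%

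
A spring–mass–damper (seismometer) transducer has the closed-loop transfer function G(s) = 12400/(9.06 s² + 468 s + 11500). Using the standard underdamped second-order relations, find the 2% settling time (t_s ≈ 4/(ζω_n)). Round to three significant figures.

t_s ≈ 0.155 s

Dividing through by 9.06: denominator becomes s² + 51.66 s + 1269.
So ω_n = √1269 = 35.6 rad/s and ζ = 51.66/(2·35.6) = 0.725.
t_s ≈ 4/(ζω_n) = 0.155 s.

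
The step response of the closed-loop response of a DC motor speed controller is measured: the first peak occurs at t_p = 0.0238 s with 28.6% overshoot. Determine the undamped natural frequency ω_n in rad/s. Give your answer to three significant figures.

ω_n ≈ 142 rad/s

ζ from %OS: ζ = |ln 0.286|/√(π²+ln²0.286) = 0.370.
t_p = π/ω_d ⇒ ω_d = 132 rad/s; then ω_n = ω_d/√(1−ζ²) = 142 rad/s.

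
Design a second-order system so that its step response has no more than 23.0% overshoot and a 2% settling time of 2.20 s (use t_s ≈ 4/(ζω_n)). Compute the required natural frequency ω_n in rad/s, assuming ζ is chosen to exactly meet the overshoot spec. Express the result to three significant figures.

ω_n ≈ 4.29 rad/s

From %OS = 100·exp(−πζ/√(1−ζ²)), invert to get ζ = −ln(OS)/√(π² + ln²(OS)) with OS = 0.230.
−ln 0.230 = 1.470, so ζ = 1.470/√(π² + 2.160) = 0.424.
Then ω_n = 4/(ζ t_s) = 4/(0.424 × 2.20) = 4.29 rad/s.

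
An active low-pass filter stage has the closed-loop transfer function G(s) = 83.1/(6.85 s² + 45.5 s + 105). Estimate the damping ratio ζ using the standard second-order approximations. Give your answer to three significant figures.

ζ ≈ 0.848

Dividing through by 6.85: denominator becomes s² + 6.642 s + 15.33.
So ω_n = √15.33 = 3.92 rad/s and ζ = 6.642/(2·3.92) = 0.848.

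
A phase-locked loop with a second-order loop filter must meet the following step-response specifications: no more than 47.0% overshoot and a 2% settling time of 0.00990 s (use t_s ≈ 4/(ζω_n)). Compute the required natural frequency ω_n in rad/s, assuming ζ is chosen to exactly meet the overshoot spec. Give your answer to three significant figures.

ζ = −ln(OS)/√(π² + (ln OS)²). With OS = 0.470, ln OS = −0.7550 and ζ = 0.7550/3.231 = 0.234.
Then ω_n = 4/(ζ t_s) = 4/(0.234 × 0.00990) = 1730 rad/s.

ω_n ≈ 1730 rad/s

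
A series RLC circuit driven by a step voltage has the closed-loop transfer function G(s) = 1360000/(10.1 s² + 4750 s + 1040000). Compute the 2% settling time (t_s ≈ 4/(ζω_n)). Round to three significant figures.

t_s ≈ 0.0170 s

Dividing through by 10.1: denominator becomes s² + 470.3 s + 103000.
So ω_n = √103000 = 321 rad/s and ζ = 470.3/(2·321) = 0.733.
t_s ≈ 4/(ζω_n) = 0.0170 s.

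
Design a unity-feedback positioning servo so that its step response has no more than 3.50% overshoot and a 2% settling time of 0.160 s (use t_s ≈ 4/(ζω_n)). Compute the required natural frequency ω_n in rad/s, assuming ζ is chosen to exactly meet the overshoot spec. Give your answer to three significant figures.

Inverting the overshoot relation: ζ = |ln 0.0350|/√(π² + ln²0.0350) = 0.730.
Then ω_n = 4/(ζ t_s) = 4/(0.730 × 0.160) = 34.3 rad/s.

ω_n ≈ 34.3 rad/s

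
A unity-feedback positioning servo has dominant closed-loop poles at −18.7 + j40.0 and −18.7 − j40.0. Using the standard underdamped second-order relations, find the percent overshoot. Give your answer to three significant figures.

|pole| = ω_n = √(18.7² + 40.0²) = 44.2 rad/s; ζ = cos θ = σ/ω_n = 0.424.
Overshoot: exp(−π·0.424/√(1−0.424²)) = 0.230, i.e. 23.0%.

%OS ≈ 23.0%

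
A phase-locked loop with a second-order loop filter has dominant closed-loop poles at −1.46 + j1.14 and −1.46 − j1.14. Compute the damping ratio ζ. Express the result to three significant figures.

ζ ≈ 0.788

The poles are at −σ ± jω_d with σ = 1.46 and ω_d = 1.14, so ω_n = √(σ²+ω_d²) = 1.85 rad/s and ζ = σ/ω_n = 0.788.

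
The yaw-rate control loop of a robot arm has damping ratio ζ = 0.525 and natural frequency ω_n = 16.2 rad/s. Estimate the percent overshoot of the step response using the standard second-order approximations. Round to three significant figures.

For an underdamped second-order system, %OS = 100·exp(−πζ/√(1−ζ²)).
πζ/√(1−ζ²) = π·0.525/√(1−0.276) = 1.938, so %OS = 100·e^(−1.938) = 14.4%.

%OS ≈ 14.4%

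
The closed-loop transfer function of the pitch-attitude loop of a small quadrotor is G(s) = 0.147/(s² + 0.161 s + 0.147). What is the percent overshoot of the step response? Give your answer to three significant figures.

Comparing the denominator to s² + 2ζω_n s + ω_n²: ω_n = √0.147 = 0.383 rad/s, and 2ζω_n = 0.161 so ζ = 0.161/(2·0.383) = 0.210.
%OS = 100·exp(−πζ/√(1−ζ²)) = 50.9%.

%OS ≈ 50.9%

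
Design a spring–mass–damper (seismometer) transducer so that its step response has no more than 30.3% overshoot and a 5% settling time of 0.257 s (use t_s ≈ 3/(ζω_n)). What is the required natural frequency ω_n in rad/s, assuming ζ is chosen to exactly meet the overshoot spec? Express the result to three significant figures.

From %OS = 100·exp(−πζ/√(1−ζ²)), invert to get ζ = −ln(OS)/√(π² + ln²(OS)) with OS = 0.303.
−ln 0.303 = 1.194, so ζ = 1.194/√(π² + 1.426) = 0.355.
From t_s ≈ 3/(ζω_n): ω_n = 3/(ζ·t_s) = 3/(0.355·0.257) = 32.9 rad/s.

ω_n ≈ 32.9 rad/s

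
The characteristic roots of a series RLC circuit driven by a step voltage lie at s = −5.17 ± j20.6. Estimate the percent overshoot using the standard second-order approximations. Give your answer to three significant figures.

%OS ≈ 45.5%

With σ = 5.17, ω_d = 20.6: ω_n = √(σ²+ω_d²) = 21.2 rad/s, ζ = σ/ω_n = 0.243.
%OS = 100 e^{−πζ/√(1−ζ²)} with ζ = 0.243 gives 45.5%.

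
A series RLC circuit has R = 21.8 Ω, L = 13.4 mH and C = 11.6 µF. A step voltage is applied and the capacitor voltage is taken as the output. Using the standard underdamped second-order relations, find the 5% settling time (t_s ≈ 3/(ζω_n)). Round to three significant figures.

t_s ≈ 0.00369 s

For a series RLC circuit (capacitor voltage as output), ω_n = 1/√(LC) = 1/√(13.4 mH · 11.6 µF) = 2540 rad/s.
ζ = (R/2)·√(C/L) = (21.8/2)·√(11.6 µF/13.4 mH) = 0.321.
t_s ≈ 3/(ζω_n) = 0.00369 s.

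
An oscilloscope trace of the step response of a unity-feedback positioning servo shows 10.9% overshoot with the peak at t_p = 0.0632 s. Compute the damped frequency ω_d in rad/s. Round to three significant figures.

t_p = π/ω_d, so ω_d = π/0.0632 = 49.7 rad/s.

ω_d ≈ 49.7 rad/s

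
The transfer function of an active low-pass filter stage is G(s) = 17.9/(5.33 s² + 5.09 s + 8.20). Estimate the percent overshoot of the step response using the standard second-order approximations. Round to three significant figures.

Dividing through by 5.33: denominator becomes s² + 0.9550 s + 1.538.
So ω_n = √1.538 = 1.24 rad/s and ζ = 0.9550/(2·1.24) = 0.385.
%OS = 100 e^{−πζ/√(1−ζ²)} with ζ = 0.385 gives 27.0%.

%OS ≈ 27.0%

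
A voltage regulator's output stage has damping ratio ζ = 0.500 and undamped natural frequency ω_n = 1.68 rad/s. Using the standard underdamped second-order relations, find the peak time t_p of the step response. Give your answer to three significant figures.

The damped frequency is ω_d = ω_n√(1−ζ²) = 1.68·√(1−0.250) = 1.45 rad/s.
Peak time t_p = π/ω_d = π/1.45 = 2.16 s.

t_p ≈ 2.16 s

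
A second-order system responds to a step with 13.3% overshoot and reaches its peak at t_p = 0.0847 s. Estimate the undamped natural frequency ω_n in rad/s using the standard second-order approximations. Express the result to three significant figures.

ζ from %OS: ζ = |ln 0.133|/√(π²+ln²0.133) = 0.540.
t_p = π/ω_d ⇒ ω_d = 37.1 rad/s; then ω_n = ω_d/√(1−ζ²) = 44.1 rad/s.

ω_n ≈ 44.1 rad/s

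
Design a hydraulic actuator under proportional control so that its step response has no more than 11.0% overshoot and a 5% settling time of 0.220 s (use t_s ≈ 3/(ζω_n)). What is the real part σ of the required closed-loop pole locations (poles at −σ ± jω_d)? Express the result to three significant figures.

The settling-time spec alone fixes σ = ζω_n = 3/t_s = 3/0.220 = 13.6.
(Overshoot then fixes ζ = 0.575 and hence ω_d = σ·√(1−ζ²)/ζ = 19.4 rad/s.)

σ ≈ 13.6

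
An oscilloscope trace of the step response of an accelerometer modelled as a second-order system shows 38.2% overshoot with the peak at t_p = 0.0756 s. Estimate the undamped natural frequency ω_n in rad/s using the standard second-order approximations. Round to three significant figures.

From the overshoot, ζ = −ln(OS)/√(π²+ln²(OS)) = 0.293.
From t_p = π/ω_d, ω_d = π/0.0756 = 41.6 rad/s, so ω_n = ω_d/√(1−ζ²) = 43.5 rad/s.

ω_n ≈ 43.5 rad/s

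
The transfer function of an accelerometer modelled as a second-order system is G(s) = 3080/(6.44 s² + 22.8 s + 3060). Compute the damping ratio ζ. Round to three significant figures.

ζ ≈ 0.0812

Dividing through by 6.44: denominator becomes s² + 3.540 s + 475.2.
So ω_n = √475.2 = 21.8 rad/s and ζ = 3.540/(2·21.8) = 0.0812.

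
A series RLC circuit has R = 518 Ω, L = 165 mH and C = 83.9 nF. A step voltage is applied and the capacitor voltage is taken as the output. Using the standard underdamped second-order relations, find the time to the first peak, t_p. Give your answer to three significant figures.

t_p ≈ 0.000376 s

For a series RLC circuit (capacitor voltage as output), ω_n = 1/√(LC) = 1/√(165 mH · 83.9 nF) = 8500 rad/s.
ζ = (R/2)·√(C/L) = (518/2)·√(83.9 nF/165 mH) = 0.185.
ω_d = 8500·√(1 − 0.185²) = 8350 rad/s. t_p = π/ω_d = 0.000376 s.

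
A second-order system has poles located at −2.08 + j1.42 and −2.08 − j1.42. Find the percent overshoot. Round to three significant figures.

%OS ≈ 1.00%

|pole| = ω_n = √(2.08² + 1.42²) = 2.52 rad/s; ζ = cos θ = σ/ω_n = 0.826.
Overshoot: exp(−π·0.826/√(1−0.826²)) = 0.0100, i.e. 1.00%.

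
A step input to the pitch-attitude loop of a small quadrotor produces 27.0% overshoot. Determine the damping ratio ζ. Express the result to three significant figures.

Inverting the overshoot relation: ζ = |ln 0.270|/√(π² + ln²0.270) = 0.385.

ζ ≈ 0.385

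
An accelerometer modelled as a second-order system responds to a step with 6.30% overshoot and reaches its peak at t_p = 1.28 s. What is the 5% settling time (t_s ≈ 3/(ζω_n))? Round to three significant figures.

t_s ≈ 1.39 s

The overshoot fixes ζ = −ln(OS)/√(π²+ln²(OS)) = 0.661.
t_p = π/ω_d ⇒ ω_d = 2.45 rad/s; then ω_n = ω_d/√(1−ζ²) = 3.27 rad/s.
t_s ≈ 3/(ζω_n) = 3/(0.661·3.27) = 1.39 s.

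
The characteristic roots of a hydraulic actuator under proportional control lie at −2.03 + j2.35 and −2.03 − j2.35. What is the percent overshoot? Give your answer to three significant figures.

The poles are at −σ ± jω_d with σ = 2.03 and ω_d = 2.35, so ω_n = √(σ²+ω_d²) = 3.11 rad/s and ζ = σ/ω_n = 0.654.
%OS = 100·exp(−πζ/√(1−ζ²)) = 6.63%.

%OS ≈ 6.63%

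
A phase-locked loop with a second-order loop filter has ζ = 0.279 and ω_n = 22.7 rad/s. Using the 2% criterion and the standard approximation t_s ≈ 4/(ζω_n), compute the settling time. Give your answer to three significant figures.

t_s ≈ 4/(ζω_n) = 4/(0.279 × 22.7) = 0.632 s.

t_s ≈ 0.632 s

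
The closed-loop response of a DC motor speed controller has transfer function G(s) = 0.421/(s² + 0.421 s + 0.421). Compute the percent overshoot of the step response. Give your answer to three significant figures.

%OS ≈ 34.0%

ω_n = √0.421 = 0.649 rad/s; ζ = 0.421/(2·0.649) = 0.324.
%OS = 100 e^{−πζ/√(1−ζ²)} with ζ = 0.324 gives 34.0%.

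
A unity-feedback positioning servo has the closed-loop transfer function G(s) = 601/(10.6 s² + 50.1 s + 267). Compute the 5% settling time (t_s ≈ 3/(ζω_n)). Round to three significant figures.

Dividing through by 10.6: denominator becomes s² + 4.726 s + 25.19.
So ω_n = √25.19 = 5.02 rad/s and ζ = 4.726/(2·5.02) = 0.471.
t_s ≈ 3/(ζω_n) = 1.27 s.

t_s ≈ 1.27 s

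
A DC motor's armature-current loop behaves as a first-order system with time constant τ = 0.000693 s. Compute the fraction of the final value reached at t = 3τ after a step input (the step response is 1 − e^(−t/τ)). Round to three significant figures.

y(t)/y_∞ = 1 − e^(−t/τ) = 1 − e^(−3) = 1 − e^(−3.00) = 0.950.

y/y_∞ ≈ 0.950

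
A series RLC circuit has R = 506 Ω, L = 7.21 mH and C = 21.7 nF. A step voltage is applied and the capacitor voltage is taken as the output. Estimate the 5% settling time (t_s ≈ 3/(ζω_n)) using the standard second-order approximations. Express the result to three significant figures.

For a series RLC circuit (capacitor voltage as output), ω_n = 1/√(LC) = 1/√(7.21 mH · 21.7 nF) = 79900 rad/s.
ζ = (R/2)·√(C/L) = (506/2)·√(21.7 nF/7.21 mH) = 0.439.
t_s ≈ 3/(ζω_n) = 0.0000855 s.

t_s ≈ 0.0000855 s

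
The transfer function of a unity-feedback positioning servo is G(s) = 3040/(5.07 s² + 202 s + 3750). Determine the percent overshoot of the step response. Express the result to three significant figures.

Dividing through by 5.07: denominator becomes s² + 39.84 s + 739.6.
So ω_n = √739.6 = 27.2 rad/s and ζ = 39.84/(2·27.2) = 0.732.
%OS = 100·exp(−πζ/√(1−ζ²)) = 3.40%.

%OS ≈ 3.40%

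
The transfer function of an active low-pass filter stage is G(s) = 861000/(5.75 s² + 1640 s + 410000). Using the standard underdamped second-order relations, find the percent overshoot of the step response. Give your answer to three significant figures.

%OS ≈ 13.7%

Dividing through by 5.75: denominator becomes s² + 285.2 s + 71300.
So ω_n = √71300 = 267 rad/s and ζ = 285.2/(2·267) = 0.534.
%OS = 100·exp(−πζ/√(1−ζ²)) = 13.7%.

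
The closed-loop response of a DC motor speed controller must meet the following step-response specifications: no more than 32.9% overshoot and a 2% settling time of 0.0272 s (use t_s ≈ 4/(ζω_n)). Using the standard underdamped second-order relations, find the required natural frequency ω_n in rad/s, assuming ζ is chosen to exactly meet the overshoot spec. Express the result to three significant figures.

From %OS = 100·exp(−πζ/√(1−ζ²)), invert to get ζ = −ln(OS)/√(π² + ln²(OS)) with OS = 0.329.
−ln 0.329 = 1.112, so ζ = 1.112/√(π² + 1.236) = 0.334.
Then ω_n = 4/(ζ t_s) = 4/(0.334 × 0.0272) = 441 rad/s.

ω_n ≈ 441 rad/s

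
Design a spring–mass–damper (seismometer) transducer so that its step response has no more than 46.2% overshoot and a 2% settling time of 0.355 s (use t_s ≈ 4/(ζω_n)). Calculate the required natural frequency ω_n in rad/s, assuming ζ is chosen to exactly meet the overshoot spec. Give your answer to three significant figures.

ω_n ≈ 47.2 rad/s

Inverting the overshoot relation: ζ = |ln 0.462|/√(π² + ln²0.462) = 0.239.
Then ω_n = 4/(ζ t_s) = 4/(0.239 × 0.355) = 47.2 rad/s.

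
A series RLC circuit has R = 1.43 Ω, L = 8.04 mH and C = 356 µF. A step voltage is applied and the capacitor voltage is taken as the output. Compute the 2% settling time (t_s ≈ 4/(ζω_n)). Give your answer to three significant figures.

For a series RLC circuit (capacitor voltage as output), ω_n = 1/√(LC) = 1/√(8.04 mH · 356 µF) = 591 rad/s.
ζ = (R/2)·√(C/L) = (1.43/2)·√(356 µF/8.04 mH) = 0.150.
t_s ≈ 4/(ζω_n) = 0.0450 s.

t_s ≈ 0.0450 s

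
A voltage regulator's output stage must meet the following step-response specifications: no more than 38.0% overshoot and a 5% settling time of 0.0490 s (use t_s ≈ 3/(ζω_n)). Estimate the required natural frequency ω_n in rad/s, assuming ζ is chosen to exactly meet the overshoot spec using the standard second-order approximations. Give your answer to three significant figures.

ζ = −ln(OS)/√(π² + (ln OS)²). With OS = 0.380, ln OS = −0.9676 and ζ = 0.9676/3.287 = 0.294.
From t_s ≈ 3/(ζω_n): ω_n = 3/(ζ·t_s) = 3/(0.294·0.0490) = 208 rad/s.

ω_n ≈ 208 rad/s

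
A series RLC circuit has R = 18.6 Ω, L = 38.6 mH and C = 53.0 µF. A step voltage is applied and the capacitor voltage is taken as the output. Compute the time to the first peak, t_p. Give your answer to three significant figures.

t_p ≈ 0.00479 s

For a series RLC circuit (capacitor voltage as output), ω_n = 1/√(LC) = 1/√(38.6 mH · 53.0 µF) = 699 rad/s.
ζ = (R/2)·√(C/L) = (18.6/2)·√(53.0 µF/38.6 mH) = 0.345.
The damped frequency ω_d = ω_n√(1−ζ²) = 656 rad/s. t_p = π/ω_d = 0.00479 s.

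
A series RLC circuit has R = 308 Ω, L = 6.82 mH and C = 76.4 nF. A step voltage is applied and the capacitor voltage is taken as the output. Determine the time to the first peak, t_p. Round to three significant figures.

For a series RLC circuit (capacitor voltage as output), ω_n = 1/√(LC) = 1/√(6.82 mH · 76.4 nF) = 43800 rad/s.
ζ = (R/2)·√(C/L) = (308/2)·√(76.4 nF/6.82 mH) = 0.515.
The damped frequency ω_d = ω_n√(1−ζ²) = 37500 rad/s. t_p = π/ω_d = 0.0000837 s.

t_p ≈ 0.0000837 s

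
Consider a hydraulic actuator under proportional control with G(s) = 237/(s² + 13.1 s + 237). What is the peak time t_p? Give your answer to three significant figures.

t_p ≈ 0.225 s

Matching coefficients with s² + 2ζω_n s + ω_n² gives ω_n² = 237 ⇒ ω_n = 15.4 rad/s, and ζ = 13.1/(2ω_n) = 0.425.
The damped frequency ω_d = ω_n√(1−ζ²) = 13.9 rad/s. Then t_p = π/ω_d = 0.225 s.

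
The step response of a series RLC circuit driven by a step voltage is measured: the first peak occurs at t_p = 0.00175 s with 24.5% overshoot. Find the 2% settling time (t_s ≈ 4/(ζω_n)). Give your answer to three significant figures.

The overshoot fixes ζ = −ln(OS)/√(π²+ln²(OS)) = 0.409.
t_p = π/ω_d ⇒ ω_d = 1800 rad/s; then ω_n = ω_d/√(1−ζ²) = 1970 rad/s.
t_s ≈ 4/(ζω_n) = 4/(0.409·1970) = 0.00498 s.

t_s ≈ 0.00498 s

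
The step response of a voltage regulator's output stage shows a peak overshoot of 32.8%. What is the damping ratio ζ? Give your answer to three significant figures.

Inverting the overshoot relation: ζ = |ln 0.328|/√(π² + ln²0.328) = 0.334.

ζ ≈ 0.334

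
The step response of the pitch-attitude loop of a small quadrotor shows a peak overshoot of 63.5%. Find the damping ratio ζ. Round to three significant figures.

ζ = −ln(OS)/√(π² + (ln OS)²). With OS = 0.635, ln OS = −0.4541 and ζ = 0.4541/3.174 = 0.143.

ζ ≈ 0.143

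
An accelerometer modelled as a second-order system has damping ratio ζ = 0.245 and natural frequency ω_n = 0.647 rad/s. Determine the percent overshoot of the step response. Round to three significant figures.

For an underdamped second-order system, %OS = 100·exp(−πζ/√(1−ζ²)).
πζ/√(1−ζ²) = π·0.245/√(1−0.0600) = 0.7939, so %OS = 100·e^(−0.7939) = 45.2%.

%OS ≈ 45.2%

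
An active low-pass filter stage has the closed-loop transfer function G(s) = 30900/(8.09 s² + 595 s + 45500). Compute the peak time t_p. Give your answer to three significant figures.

t_p ≈ 0.0481 s

Dividing through by 8.09: denominator becomes s² + 73.55 s + 5624.
So ω_n = √5624 = 75.0 rad/s and ζ = 73.55/(2·75.0) = 0.490.
ω_d = ω_n√(1−ζ²) = 65.4 rad/s. t_p = π/ω_d = 0.0481 s.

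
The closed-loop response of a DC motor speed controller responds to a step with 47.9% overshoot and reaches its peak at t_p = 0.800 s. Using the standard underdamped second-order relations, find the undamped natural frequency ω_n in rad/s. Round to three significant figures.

ω_n ≈ 4.03 rad/s

ζ from %OS: ζ = |ln 0.479|/√(π²+ln²0.479) = 0.228.
t_p = π/ω_d ⇒ ω_d = 3.93 rad/s; then ω_n = ω_d/√(1−ζ²) = 4.03 rad/s.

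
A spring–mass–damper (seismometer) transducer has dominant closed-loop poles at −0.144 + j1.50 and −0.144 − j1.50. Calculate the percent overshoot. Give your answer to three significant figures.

%OS ≈ 74.0%

|pole| = ω_n = √(0.144² + 1.50²) = 1.51 rad/s; ζ = cos θ = σ/ω_n = 0.0956.
Overshoot: exp(−π·0.0956/√(1−0.0956²)) = 0.740, i.e. 74.0%.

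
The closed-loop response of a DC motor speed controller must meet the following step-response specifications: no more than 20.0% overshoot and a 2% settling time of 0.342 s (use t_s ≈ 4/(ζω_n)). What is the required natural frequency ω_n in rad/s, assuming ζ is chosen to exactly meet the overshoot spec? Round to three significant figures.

Inverting the overshoot relation: ζ = |ln 0.200|/√(π² + ln²0.200) = 0.456.
From t_s ≈ 4/(ζω_n): ω_n = 4/(ζ·t_s) = 4/(0.456·0.342) = 25.7 rad/s.

ω_n ≈ 25.7 rad/s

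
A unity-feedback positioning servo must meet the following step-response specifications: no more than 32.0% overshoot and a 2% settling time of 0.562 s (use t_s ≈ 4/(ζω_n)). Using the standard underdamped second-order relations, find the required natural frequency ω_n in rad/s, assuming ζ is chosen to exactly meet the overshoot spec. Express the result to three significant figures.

ω_n ≈ 20.9 rad/s

From %OS = 100·exp(−πζ/√(1−ζ²)), invert to get ζ = −ln(OS)/√(π² + ln²(OS)) with OS = 0.320.
−ln 0.320 = 1.139, so ζ = 1.139/√(π² + 1.298) = 0.341.
Then ω_n = 4/(ζ t_s) = 4/(0.341 × 0.562) = 20.9 rad/s.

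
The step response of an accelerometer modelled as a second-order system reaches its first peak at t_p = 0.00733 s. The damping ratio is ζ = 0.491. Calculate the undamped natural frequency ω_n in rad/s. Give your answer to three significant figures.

ω_n ≈ 492 rad/s

Peak time t_p = π/ω_d, so ω_d = π/t_p = π/0.00733 = 429 rad/s.
ω_n = ω_d/√(1−ζ²) = 429/√0.759 = 492 rad/s.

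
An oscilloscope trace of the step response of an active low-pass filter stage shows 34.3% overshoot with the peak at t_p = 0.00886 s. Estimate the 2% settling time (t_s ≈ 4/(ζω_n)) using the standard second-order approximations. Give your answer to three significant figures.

The overshoot fixes ζ = −ln(OS)/√(π²+ln²(OS)) = 0.322.
From t_p = π/ω_d, ω_d = π/0.00886 = 355 rad/s, so ω_n = ω_d/√(1−ζ²) = 375 rad/s.
t_s ≈ 4/(ζω_n) = 4/(0.322·375) = 0.0331 s.

t_s ≈ 0.0331 s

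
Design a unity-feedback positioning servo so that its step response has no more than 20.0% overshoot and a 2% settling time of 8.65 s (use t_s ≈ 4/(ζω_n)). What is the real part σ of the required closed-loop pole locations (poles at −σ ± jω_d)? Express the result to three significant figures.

σ ≈ 0.462

The settling-time spec alone fixes σ = ζω_n = 4/t_s = 4/8.65 = 0.462.
(Overshoot then fixes ζ = 0.456 and hence ω_d = σ·√(1−ζ²)/ζ = 0.903 rad/s.)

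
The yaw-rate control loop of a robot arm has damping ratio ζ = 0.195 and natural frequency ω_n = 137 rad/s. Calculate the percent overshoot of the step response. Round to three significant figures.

For an underdamped second-order system, %OS = 100·exp(−πζ/√(1−ζ²)).
πζ/√(1−ζ²) = π·0.195/√(1−0.0380) = 0.6246, so %OS = 100·e^(−0.6246) = 53.5%.

%OS ≈ 53.5%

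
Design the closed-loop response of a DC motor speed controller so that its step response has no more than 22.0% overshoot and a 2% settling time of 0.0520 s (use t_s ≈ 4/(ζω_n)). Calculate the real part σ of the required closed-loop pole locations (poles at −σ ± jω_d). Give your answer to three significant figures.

σ ≈ 76.9

The settling-time spec alone fixes σ = ζω_n = 4/t_s = 4/0.0520 = 76.9.
(Overshoot then fixes ζ = 0.434 and hence ω_d = σ·√(1−ζ²)/ζ = 160 rad/s.)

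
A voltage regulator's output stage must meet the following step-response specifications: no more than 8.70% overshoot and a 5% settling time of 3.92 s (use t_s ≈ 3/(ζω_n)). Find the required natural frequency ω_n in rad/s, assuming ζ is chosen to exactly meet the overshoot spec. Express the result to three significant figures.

ω_n ≈ 1.25 rad/s

Inverting the overshoot relation: ζ = |ln 0.0870|/√(π² + ln²0.0870) = 0.614.
From t_s ≈ 3/(ζω_n): ω_n = 3/(ζ·t_s) = 3/(0.614·3.92) = 1.25 rad/s.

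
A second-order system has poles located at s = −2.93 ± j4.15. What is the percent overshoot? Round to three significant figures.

%OS ≈ 10.9%

With σ = 2.93, ω_d = 4.15: ω_n = √(σ²+ω_d²) = 5.08 rad/s, ζ = σ/ω_n = 0.577.
%OS = 100 e^{−πζ/√(1−ζ²)} with ζ = 0.577 gives 10.9%.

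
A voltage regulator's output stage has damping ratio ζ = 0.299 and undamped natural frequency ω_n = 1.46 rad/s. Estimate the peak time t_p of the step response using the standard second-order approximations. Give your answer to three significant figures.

t_p ≈ 2.25 s

The damped frequency is ω_d = ω_n√(1−ζ²) = 1.46·√(1−0.0894) = 1.39 rad/s.
Peak time t_p = π/ω_d = π/1.39 = 2.25 s.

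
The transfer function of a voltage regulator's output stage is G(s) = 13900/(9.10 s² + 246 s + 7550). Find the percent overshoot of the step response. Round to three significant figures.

Dividing through by 9.10: denominator becomes s² + 27.03 s + 829.7.
So ω_n = √829.7 = 28.8 rad/s and ζ = 27.03/(2·28.8) = 0.469.
Overshoot: exp(−π·0.469/√(1−0.469²)) = 0.188, i.e. 18.8%.

%OS ≈ 18.8%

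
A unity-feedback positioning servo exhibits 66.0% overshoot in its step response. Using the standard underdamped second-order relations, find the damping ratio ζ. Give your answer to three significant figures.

ζ ≈ 0.131

From %OS = 100·exp(−πζ/√(1−ζ²)), invert to get ζ = −ln(OS)/√(π² + ln²(OS)) with OS = 0.660.
−ln 0.660 = 0.4155, so ζ = 0.4155/√(π² + 0.1727) = 0.131.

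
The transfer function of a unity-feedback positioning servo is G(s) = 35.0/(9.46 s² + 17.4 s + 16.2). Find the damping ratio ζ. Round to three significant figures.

ζ ≈ 0.703

Dividing through by 9.46: denominator becomes s² + 1.839 s + 1.712.
So ω_n = √1.712 = 1.31 rad/s and ζ = 1.839/(2·1.31) = 0.703.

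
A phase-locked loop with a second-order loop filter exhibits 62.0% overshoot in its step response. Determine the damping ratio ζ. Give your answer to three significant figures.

ζ ≈ 0.150

Inverting the overshoot relation: ζ = |ln 0.620|/√(π² + ln²0.620) = 0.150.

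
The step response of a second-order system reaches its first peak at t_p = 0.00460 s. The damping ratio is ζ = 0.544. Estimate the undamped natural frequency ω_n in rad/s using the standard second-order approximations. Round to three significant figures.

ω_n ≈ 814 rad/s

Peak time t_p = π/ω_d, so ω_d = π/t_p = π/0.00460 = 683 rad/s.
ω_n = ω_d/√(1−ζ²) = 683/√0.704 = 814 rad/s.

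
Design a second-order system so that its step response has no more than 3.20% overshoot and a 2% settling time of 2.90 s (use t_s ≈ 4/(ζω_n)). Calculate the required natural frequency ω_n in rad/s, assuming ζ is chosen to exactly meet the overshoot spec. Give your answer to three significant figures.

ζ = −ln(OS)/√(π² + (ln OS)²). With OS = 0.0320, ln OS = −3.442 and ζ = 3.442/4.660 = 0.739.
Then ω_n = 4/(ζ t_s) = 4/(0.739 × 2.90) = 1.87 rad/s.

ω_n ≈ 1.87 rad/s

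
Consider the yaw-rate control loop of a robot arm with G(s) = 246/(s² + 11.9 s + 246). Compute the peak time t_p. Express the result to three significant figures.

ω_n = √246 = 15.7 rad/s; ζ = 11.9/(2·15.7) = 0.379.
ω_d = ω_n√(1−ζ²) = 14.5 rad/s. Then t_p = π/ω_d = 0.216 s.

t_p ≈ 0.216 s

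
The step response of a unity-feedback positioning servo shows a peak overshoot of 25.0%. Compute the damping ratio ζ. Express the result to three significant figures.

ζ = −ln(OS)/√(π² + (ln OS)²). With OS = 0.250, ln OS = −1.386 and ζ = 1.386/3.434 = 0.404.

ζ ≈ 0.404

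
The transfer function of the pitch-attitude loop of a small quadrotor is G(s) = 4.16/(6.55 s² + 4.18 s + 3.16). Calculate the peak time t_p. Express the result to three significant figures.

t_p ≈ 5.09 s

Dividing through by 6.55: denominator becomes s² + 0.6382 s + 0.4824.
So ω_n = √0.4824 = 0.695 rad/s and ζ = 0.6382/(2·0.695) = 0.459.
The damped frequency ω_d = ω_n√(1−ζ²) = 0.617 rad/s. t_p = π/ω_d = 5.09 s.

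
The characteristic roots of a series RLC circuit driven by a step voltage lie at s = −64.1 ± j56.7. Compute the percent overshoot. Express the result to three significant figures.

%OS ≈ 2.87%

The poles are at −σ ± jω_d with σ = 64.1 and ω_d = 56.7, so ω_n = √(σ²+ω_d²) = 85.6 rad/s and ζ = σ/ω_n = 0.749.
Overshoot: exp(−π·0.749/√(1−0.749²)) = 0.0287, i.e. 2.87%.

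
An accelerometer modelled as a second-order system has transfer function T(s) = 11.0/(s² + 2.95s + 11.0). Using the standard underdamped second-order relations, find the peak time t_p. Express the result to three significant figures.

Comparing the denominator to s² + 2ζω_n s + ω_n²: ω_n = √11.0 = 3.32 rad/s, and 2ζω_n = 2.95 so ζ = 2.95/(2·3.32) = 0.445.
ω_d = ω_n√(1−ζ²) = 2.97 rad/s. Then t_p = π/ω_d = 1.06 s.

t_p ≈ 1.06 s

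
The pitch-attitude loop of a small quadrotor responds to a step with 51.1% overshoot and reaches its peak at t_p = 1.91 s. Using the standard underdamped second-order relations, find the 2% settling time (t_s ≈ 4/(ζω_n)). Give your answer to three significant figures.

The overshoot fixes ζ = −ln(OS)/√(π²+ln²(OS)) = 0.209.
t_p = π/ω_d ⇒ ω_d = 1.64 rad/s; then ω_n = ω_d/√(1−ζ²) = 1.68 rad/s.
t_s ≈ 4/(ζω_n) = 4/(0.209·1.68) = 11.4 s.

t_s ≈ 11.4 s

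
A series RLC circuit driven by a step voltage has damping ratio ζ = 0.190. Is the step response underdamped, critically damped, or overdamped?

Since ζ = 0.190 < 1, the system is underdamped.

underdamped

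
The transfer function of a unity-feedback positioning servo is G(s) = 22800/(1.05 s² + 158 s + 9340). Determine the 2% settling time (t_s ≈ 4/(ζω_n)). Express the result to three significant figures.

Dividing through by 1.05: denominator becomes s² + 150.5 s + 8895.
So ω_n = √8895 = 94.3 rad/s and ζ = 150.5/(2·94.3) = 0.798.
t_s ≈ 4/(ζω_n) = 0.0532 s.

t_s ≈ 0.0532 s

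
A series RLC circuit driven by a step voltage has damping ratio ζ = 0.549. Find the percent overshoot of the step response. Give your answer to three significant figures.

%OS ≈ 12.7%

For an underdamped second-order system, %OS = 100·exp(−πζ/√(1−ζ²)).
πζ/√(1−ζ²) = π·0.549/√(1−0.301) = 2.064, so %OS = 100·e^(−2.064) = 12.7%.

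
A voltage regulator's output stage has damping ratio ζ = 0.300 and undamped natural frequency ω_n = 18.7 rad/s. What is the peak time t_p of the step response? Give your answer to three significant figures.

The damped frequency is ω_d = ω_n√(1−ζ²) = 18.7·√(1−0.0900) = 17.8 rad/s.
Peak time t_p = π/ω_d = π/17.8 = 0.176 s.

t_p ≈ 0.176 s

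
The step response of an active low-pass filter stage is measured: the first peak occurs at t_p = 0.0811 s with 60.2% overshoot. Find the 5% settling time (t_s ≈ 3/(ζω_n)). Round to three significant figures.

ζ from %OS: ζ = |ln 0.602|/√(π²+ln²0.602) = 0.159.
t_p = π/ω_d ⇒ ω_d = 38.7 rad/s; then ω_n = ω_d/√(1−ζ²) = 39.2 rad/s.
t_s ≈ 3/(ζω_n) = 3/(0.159·39.2) = 0.479 s.

t_s ≈ 0.479 s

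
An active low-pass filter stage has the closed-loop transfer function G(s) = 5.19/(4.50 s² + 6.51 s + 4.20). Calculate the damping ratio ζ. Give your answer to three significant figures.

ζ ≈ 0.749

Dividing through by 4.50: denominator becomes s² + 1.447 s + 0.9333.
So ω_n = √0.9333 = 0.966 rad/s and ζ = 1.447/(2·0.966) = 0.749.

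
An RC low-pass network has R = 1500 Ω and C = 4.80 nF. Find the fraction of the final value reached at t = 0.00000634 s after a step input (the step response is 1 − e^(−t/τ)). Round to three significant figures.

y/y_∞ ≈ 0.585

τ = RC = 1500 × 4.80 nF = 0.00000720 s.
y(t)/y_∞ = 1 − e^(−t/τ) = 1 − e^(−0.00000634/0.00000720) = 1 − e^(−0.881) = 0.585.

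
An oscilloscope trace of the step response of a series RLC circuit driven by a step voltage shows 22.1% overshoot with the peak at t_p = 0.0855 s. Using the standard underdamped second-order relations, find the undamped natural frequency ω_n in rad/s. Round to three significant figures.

ω_n ≈ 40.8 rad/s

ζ from %OS: ζ = |ln 0.221|/√(π²+ln²0.221) = 0.433.
From t_p = π/ω_d, ω_d = π/0.0855 = 36.7 rad/s, so ω_n = ω_d/√(1−ζ²) = 40.8 rad/s.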